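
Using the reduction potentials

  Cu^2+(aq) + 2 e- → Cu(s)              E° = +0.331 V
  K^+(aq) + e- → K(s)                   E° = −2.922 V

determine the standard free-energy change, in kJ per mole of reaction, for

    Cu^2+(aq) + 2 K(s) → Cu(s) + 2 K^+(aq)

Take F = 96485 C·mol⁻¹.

−628 kJ/mol

In the reaction as written Cu^2+(aq) is reduced, so the Cu²⁺/Cu couple is the cathode and K⁺/K is the anode.
E°cell = +0.331 − (−2.922) = +3.253 V; balancing electrons gives n = 2.
ΔG° = −nFE°cell = −(2)(96485)(+3.253) J/mol = −628 kJ/mol.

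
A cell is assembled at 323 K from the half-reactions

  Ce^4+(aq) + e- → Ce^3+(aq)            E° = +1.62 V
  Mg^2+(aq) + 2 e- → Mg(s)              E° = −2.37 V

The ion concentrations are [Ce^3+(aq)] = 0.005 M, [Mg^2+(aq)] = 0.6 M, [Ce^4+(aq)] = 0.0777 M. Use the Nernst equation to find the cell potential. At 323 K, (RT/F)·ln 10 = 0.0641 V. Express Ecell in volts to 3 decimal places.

The Ce⁴⁺/Ce³⁺ couple has the more positive E°, so it is the cathode; Mg²⁺/Mg is the anode.
The standard potential is +1.62 − (−2.37) = +3.99 V and the balanced reaction transfers n = 2 electrons.
For the overall reaction 2 Ce^4+(aq) + Mg(s) → 2 Ce^3+(aq) + Mg^2+(aq), Q = ([Ce^3+(aq)]^2·[Mg^2+(aq)]) / [Ce^4+(aq)]^2 = 0.00248, giving log Q = −2.605.
E = E° − (0.0641/n)·log Q = +3.99 − (0.0641/2)(−2.605) = +4.073 V.

+4.073 V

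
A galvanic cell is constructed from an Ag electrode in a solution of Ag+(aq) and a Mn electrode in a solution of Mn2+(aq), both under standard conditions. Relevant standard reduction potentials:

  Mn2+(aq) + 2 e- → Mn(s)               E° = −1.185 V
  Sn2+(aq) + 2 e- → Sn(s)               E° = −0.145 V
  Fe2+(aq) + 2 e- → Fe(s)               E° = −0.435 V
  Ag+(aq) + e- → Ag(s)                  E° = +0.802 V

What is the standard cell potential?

The Ag⁺/Ag couple has the higher E°, so Ag ion is reduced (cathode) and Mn is oxidized (anode).
E°cell = E°(cathode) − E°(anode) = +0.802 − (−1.185) = +1.987 V.

+1.987 V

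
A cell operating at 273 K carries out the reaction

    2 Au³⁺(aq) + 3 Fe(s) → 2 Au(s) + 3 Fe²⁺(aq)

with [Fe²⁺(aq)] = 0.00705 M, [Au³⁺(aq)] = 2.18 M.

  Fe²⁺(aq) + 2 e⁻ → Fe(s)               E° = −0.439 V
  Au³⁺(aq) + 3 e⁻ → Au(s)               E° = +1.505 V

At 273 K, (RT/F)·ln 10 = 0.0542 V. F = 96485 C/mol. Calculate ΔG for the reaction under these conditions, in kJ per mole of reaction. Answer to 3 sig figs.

−1160 kJ/mol

The standard cell potential is +1.505 − (−0.439) = +1.944 V, with n = 6 electrons in the balanced equation.
Here Q = [Fe²⁺(aq)]^3 / [Au³⁺(aq)]^2 = 7.37×10^−8 (log Q = −7.132), giving E = +1.944 − (0.0542/6)·(−7.132) = +2.0084 V.
Finally ΔG = −nFE = −(6)(96485 C/mol)(+2.0084 V) = −1160 kJ/mol.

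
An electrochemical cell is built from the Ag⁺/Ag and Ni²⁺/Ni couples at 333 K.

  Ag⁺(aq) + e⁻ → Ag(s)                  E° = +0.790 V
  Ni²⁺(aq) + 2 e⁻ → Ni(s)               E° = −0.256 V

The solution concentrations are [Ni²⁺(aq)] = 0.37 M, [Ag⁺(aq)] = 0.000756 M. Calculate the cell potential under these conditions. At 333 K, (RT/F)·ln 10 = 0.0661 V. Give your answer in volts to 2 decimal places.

+0.85 V

Ag⁺/Ag is reduced (cathode, E° = +0.790 V) and Ni²⁺/Ni is oxidized (anode).
The standard potential is +0.790 − (−0.256) = +1.046 V and the balanced reaction transfers n = 2 electrons.
For the overall reaction 2 Ag⁺(aq) + Ni(s) → 2 Ag(s) + Ni²⁺(aq), Q = [Ni²⁺(aq)] / [Ag⁺(aq)]^2 = 6.47×10^5, giving log Q = 5.811.
By the Nernst equation, E = +1.046 − (0.0661/2)·(5.811) = +0.85 V.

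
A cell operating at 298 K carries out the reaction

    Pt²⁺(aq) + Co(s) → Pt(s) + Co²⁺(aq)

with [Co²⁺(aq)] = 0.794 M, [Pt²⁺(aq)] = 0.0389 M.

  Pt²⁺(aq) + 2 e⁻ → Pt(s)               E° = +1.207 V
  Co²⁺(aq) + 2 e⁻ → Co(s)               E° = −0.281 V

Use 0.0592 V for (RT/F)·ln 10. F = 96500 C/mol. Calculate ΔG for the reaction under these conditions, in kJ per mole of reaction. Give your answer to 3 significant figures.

−280 kJ/mol

With Pt²⁺/Pt reduced at the cathode, E°cell = +1.207 − (−0.281) = +1.488 V and n = 2.
Q = [Co²⁺(aq)] / [Pt²⁺(aq)] = 20.4, so log Q = 1.310 and E = +1.488 − (0.0592/2)(1.310) = +1.4492 V.
Finally ΔG = −nFE = −(2)(96500 C/mol)(+1.4492 V) = −280 kJ/mol.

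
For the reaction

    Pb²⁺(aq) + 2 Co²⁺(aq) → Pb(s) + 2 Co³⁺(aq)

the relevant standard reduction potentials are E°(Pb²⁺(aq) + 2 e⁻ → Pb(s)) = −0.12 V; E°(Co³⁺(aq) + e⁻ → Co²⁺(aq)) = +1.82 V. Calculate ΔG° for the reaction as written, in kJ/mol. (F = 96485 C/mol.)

In the reaction as written Pb²⁺(aq) is reduced, so the Pb²⁺/Pb couple is the cathode and Co³⁺/Co²⁺ is the anode.
E°cell = −0.12 − (+1.82) = −1.94 V; balancing electrons gives n = 2.
ΔG° = −nFE°cell = −(2)(96485)(−1.94) J/mol = +374 kJ/mol.

+374 kJ/mol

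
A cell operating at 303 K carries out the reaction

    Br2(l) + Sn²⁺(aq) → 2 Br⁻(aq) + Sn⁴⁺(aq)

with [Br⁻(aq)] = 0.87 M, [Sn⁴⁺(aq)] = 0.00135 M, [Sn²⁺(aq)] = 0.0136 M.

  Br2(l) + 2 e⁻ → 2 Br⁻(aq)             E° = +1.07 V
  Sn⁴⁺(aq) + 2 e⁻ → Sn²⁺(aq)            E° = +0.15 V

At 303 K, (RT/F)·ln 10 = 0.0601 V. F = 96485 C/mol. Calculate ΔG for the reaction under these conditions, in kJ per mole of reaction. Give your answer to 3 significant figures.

E°cell = +1.07 − (+0.15) = +0.92 V; the balanced reaction transfers n = 2 electrons.
The reaction quotient is ([Br⁻(aq)]^2·[Sn⁴⁺(aq)]) / [Sn²⁺(aq)] = 0.0751; by Nernst, E = +0.92 − (0.0601/2)(−1.124) = +0.9538 V.
Finally ΔG = −nFE = −(2)(96485 C/mol)(+0.9538 V) = −184 kJ/mol.

−184 kJ/mol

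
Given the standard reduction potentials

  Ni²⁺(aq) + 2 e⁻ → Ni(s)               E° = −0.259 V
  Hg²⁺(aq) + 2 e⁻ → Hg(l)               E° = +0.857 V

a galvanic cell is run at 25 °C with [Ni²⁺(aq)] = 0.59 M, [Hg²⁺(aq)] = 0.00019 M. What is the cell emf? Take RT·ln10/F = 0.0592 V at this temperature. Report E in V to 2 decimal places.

The Hg²⁺/Hg couple has the more positive E°, so it is the cathode; Ni²⁺/Ni is the anode.
The standard potential is +0.857 − (−0.259) = +1.116 V and the balanced reaction transfers n = 2 electrons.
For the overall reaction Hg²⁺(aq) + Ni(s) → Hg(l) + Ni²⁺(aq), Q = [Ni²⁺(aq)] / [Hg²⁺(aq)] = 3.11×10^3, giving log Q = 3.492.
E = E° − (0.0592/n)·log Q = +1.116 − (0.0592/2)(3.492) = +1.01 V.

+1.01 V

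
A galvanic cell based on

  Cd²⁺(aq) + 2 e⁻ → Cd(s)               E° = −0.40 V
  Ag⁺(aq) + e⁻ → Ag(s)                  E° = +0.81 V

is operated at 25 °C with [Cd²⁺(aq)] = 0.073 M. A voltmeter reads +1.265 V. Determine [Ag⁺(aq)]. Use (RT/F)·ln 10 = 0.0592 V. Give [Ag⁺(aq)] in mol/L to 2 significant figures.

2.3 M

With Ag⁺/Ag at the cathode and Cd²⁺/Cd at the anode, E°cell = +0.81 − (−0.40) = +1.21 V (n = 2).
Since E = E° − (0.0592/n)·log Q, log Q = n(E° − E)/0.0592 = −1.858.
The balanced reaction is 2 Ag⁺(aq) + Cd(s) → 2 Ag(s) + Cd²⁺(aq), so Q = [Cd²⁺(aq)] / [Ag⁺(aq)]^2.
Isolating [Ag⁺(aq)] in Q = 10^{−1.858} yields log [Ag⁺(aq)] = 0.361, i.e. 2.3 M.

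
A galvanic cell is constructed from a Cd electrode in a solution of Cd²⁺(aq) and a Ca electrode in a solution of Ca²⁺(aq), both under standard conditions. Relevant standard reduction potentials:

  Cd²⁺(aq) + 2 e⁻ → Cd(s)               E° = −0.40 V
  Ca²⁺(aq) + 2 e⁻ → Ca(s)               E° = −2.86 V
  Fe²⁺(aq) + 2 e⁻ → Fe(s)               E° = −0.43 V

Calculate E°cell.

The Cd²⁺/Cd couple has the higher E°, so Cd ion is reduced (cathode) and Ca is oxidized (anode).
E°cell = E°(cathode) − E°(anode) = −0.40 − (−2.86) = +2.46 V.

+2.46 V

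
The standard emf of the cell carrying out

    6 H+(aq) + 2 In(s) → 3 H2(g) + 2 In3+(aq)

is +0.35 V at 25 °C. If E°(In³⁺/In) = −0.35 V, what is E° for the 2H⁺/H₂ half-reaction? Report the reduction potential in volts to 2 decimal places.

In the reaction as written the 2H⁺/H₂ couple is reduced (cathode) and In³⁺/In is oxidized (anode), so E°cell = E°(2H⁺/H₂) − E°(In³⁺/In).
E°(2H⁺/H₂) = E°cell + E°(anode) = +0.35 + (−0.35) = +0.00 V.

+0.00 V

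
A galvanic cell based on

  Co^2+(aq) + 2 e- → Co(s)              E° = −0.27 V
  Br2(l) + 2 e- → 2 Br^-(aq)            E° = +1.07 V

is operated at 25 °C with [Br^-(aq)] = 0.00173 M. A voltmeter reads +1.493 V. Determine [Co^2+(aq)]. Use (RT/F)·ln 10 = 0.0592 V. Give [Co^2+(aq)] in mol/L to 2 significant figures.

2.3 M

With Br₂/Br⁻ at the cathode and Co²⁺/Co at the anode, E°cell = +1.07 − (−0.27) = +1.34 V (n = 2).
From the Nernst equation, log Q = n(E° − E)/0.0592 = 2·(+1.34 − (+1.493))/0.0592 = −5.169.
The balanced reaction is Br2(l) + Co(s) → 2 Br^-(aq) + Co^2+(aq), so Q = [Br^-(aq)]^2·[Co^2+(aq)].
Solving for the unknown gives log [Co^2+(aq)] = 0.355, so [Co^2+(aq)] ≈ 2.3 M.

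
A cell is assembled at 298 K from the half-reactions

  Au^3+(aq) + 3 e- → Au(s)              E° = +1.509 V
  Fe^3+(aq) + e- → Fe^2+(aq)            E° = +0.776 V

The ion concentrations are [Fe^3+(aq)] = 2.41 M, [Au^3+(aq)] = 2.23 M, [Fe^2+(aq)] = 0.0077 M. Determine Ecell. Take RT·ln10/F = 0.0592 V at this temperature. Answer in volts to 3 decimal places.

+0.592 V

The Au³⁺/Au couple has the more positive E°, so it is the cathode; Fe³⁺/Fe²⁺ is the anode.
E°cell = E°cat − E°an = +1.509 − (+0.776) = +0.733 V; n = 3.
For the overall reaction Au^3+(aq) + 3 Fe^2+(aq) → Au(s) + 3 Fe^3+(aq), Q = [Fe^3+(aq)]^3 / ([Au^3+(aq)]·[Fe^2+(aq)]^3) = 1.37×10^7, giving log Q = 7.138.
E = E° − (0.0592/n)·log Q = +0.733 − (0.0592/3)(7.138) = +0.592 V.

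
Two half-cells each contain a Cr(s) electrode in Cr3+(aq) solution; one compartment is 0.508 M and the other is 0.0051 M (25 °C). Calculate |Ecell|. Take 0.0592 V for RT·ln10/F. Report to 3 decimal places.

0.039 V

For a concentration cell E°cell = 0, since both electrodes use the same couple.
The compartment with the higher Cr3+(aq) concentration (0.508 M) acts as the cathode; ions are reduced there and produced at the dilute (0.0051 M) anode.
With n = 3, Ecell = −(0.0592/3)·log([dilute]/[conc]) = −(0.0592/3)·log(0.0051/0.508) = +0.039 V.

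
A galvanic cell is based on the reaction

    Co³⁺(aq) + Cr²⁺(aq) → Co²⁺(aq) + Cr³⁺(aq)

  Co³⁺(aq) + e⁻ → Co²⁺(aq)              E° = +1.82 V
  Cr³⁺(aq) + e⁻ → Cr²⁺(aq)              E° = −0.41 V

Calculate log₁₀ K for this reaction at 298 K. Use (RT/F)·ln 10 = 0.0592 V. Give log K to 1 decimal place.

log K = 37.7

The Co³⁺/Co²⁺ couple is reduced (cathode); E°cell = +1.82 − (−0.41) = +2.23 V with n = 1.
At equilibrium E = 0, so log K = nE°cell / 0.0592 = (1)(+2.23) / 0.0592 = 37.7.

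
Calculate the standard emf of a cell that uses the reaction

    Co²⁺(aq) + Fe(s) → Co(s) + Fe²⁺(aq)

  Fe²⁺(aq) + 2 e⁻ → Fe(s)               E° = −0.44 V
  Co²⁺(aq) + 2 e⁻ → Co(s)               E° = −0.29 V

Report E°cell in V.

Co²⁺(aq) gains electrons, so the Co²⁺/Co couple is the cathode; the Fe²⁺/Fe couple is the anode.
E°cell = E°(cathode) − E°(anode) = −0.29 − (−0.44) = +0.15 V.

+0.15 V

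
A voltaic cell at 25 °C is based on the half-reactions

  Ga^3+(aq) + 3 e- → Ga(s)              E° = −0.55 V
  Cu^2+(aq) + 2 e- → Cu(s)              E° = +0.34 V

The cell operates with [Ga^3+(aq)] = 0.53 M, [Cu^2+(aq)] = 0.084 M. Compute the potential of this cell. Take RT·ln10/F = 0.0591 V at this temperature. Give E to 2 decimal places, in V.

Cu²⁺/Cu is reduced (cathode, E° = +0.34 V) and Ga³⁺/Ga is oxidized (anode).
E°cell = +0.34 − (−0.55) = +0.89 V, with n = 6 electrons transferred.
The balanced reaction is 3 Cu^2+(aq) + 2 Ga(s) → 3 Cu(s) + 2 Ga^3+(aq), so Q = [Ga^3+(aq)]^2 / [Cu^2+(aq)]^3 = 474 and log Q = 2.676.
E = E° − (0.0591/n)·log Q = +0.89 − (0.0591/6)(2.676) = +0.86 V.

+0.86 V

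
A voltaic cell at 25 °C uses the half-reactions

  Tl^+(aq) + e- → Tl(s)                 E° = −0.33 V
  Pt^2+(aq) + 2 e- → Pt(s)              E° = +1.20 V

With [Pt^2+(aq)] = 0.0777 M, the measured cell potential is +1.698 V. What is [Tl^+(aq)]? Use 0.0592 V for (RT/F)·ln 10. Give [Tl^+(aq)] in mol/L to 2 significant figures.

0.00040 M

With Pt²⁺/Pt at the cathode and Tl⁺/Tl at the anode, E°cell = +1.20 − (−0.33) = +1.53 V (n = 2).
Rearranging E = E° − (0.0592/n)·log Q gives log Q = 2(+1.53 − (+1.698))/0.0592 = −5.676.
For Pt^2+(aq) + 2 Tl(s) → Pt(s) + 2 Tl^+(aq), the reaction quotient is Q = [Tl^+(aq)]^2 / [Pt^2+(aq)].
Solving for the unknown gives log [Tl^+(aq)] = −3.393, so [Tl^+(aq)] ≈ 0.00040 M.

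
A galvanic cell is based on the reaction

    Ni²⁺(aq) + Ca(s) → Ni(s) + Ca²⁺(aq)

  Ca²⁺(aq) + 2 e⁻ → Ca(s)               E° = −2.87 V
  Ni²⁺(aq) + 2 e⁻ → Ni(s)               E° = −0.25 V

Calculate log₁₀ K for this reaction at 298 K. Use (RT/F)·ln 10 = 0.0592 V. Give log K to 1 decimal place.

The Ni²⁺/Ni couple is reduced (cathode); E°cell = −0.25 − (−2.87) = +2.62 V with n = 2.
At equilibrium E = 0, so log K = nE°cell / 0.0592 = (2)(+2.62) / 0.0592 = 88.5.

log K = 88.5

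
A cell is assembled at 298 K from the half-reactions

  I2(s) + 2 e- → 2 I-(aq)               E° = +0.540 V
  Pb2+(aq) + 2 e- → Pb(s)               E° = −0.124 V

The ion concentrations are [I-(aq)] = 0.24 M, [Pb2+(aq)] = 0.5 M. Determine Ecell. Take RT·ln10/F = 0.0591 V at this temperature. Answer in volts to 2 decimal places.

+0.71 V

I₂/I⁻ is reduced (cathode, E° = +0.540 V) and Pb²⁺/Pb is oxidized (anode).
The standard potential is +0.540 − (−0.124) = +0.664 V and the balanced reaction transfers n = 2 electrons.
The balanced reaction is I2(s) + Pb(s) → 2 I-(aq) + Pb2+(aq), so Q = [I-(aq)]^2·[Pb2+(aq)] = 0.0288 and log Q = −1.541.
By the Nernst equation, E = +0.664 − (0.0591/2)·(−1.541) = +0.71 V.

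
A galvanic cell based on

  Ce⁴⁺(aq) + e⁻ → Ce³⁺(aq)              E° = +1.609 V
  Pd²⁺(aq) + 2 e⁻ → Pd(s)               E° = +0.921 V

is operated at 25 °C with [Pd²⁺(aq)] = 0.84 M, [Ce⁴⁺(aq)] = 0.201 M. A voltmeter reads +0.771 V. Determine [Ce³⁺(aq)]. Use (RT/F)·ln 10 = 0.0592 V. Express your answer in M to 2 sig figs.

0.0087 M

With Ce⁴⁺/Ce³⁺ at the cathode and Pd²⁺/Pd at the anode, E°cell = +1.609 − (+0.921) = +0.688 V (n = 2).
Rearranging E = E° − (0.0592/n)·log Q gives log Q = 2(+0.688 − (+0.771))/0.0592 = −2.804.
Balancing electrons gives 2 Ce⁴⁺(aq) + Pd(s) → 2 Ce³⁺(aq) + Pd²⁺(aq); thus Q = ([Ce³⁺(aq)]^2·[Pd²⁺(aq)]) / [Ce⁴⁺(aq)]^2.
Solving for the unknown gives log [Ce³⁺(aq)] = −2.061, so [Ce³⁺(aq)] ≈ 0.0087 M.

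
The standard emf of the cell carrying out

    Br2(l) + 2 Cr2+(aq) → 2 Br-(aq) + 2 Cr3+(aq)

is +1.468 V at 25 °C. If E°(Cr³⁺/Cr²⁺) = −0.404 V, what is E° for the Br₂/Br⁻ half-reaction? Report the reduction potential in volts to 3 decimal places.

In the reaction as written the Br₂/Br⁻ couple is reduced (cathode) and Cr³⁺/Cr²⁺ is oxidized (anode), so E°cell = E°(Br₂/Br⁻) − E°(Cr³⁺/Cr²⁺).
E°(Br₂/Br⁻) = E°cell + E°(anode) = +1.468 + (−0.404) = +1.064 V.

+1.064 V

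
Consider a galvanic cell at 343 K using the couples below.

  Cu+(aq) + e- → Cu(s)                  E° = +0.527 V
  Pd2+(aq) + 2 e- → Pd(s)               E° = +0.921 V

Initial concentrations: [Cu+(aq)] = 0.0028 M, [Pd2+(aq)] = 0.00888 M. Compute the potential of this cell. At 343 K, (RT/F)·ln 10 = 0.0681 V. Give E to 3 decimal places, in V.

Since E°(Pd²⁺/Pd) > E°(Cu⁺/Cu), Pd²⁺/Pd serves as the cathode.
E°cell = +0.921 − (+0.527) = +0.394 V, with n = 2 electrons transferred.
Balancing gives Pd2+(aq) + 2 Cu(s) → Pd(s) + 2 Cu+(aq); hence Q = [Cu+(aq)]^2 / [Pd2+(aq)] = 0.000883 (log Q = −3.054).
E = E° − (0.0681/n)·log Q = +0.394 − (0.0681/2)(−3.054) = +0.498 V.

+0.498 V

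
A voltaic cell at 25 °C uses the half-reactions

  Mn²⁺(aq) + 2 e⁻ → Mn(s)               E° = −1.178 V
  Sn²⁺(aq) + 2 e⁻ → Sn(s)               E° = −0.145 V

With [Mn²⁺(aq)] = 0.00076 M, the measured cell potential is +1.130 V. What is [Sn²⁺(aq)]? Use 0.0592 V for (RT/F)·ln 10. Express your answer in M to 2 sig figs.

1.4 M

Sn²⁺/Sn is the cathode (higher E°); E°cell = −0.145 − (−1.178) = +1.033 V with n = 2.
From the Nernst equation, log Q = n(E° − E)/0.0592 = 2·(+1.033 − (+1.130))/0.0592 = −3.277.
For Sn²⁺(aq) + Mn(s) → Sn(s) + Mn²⁺(aq), the reaction quotient is Q = [Mn²⁺(aq)] / [Sn²⁺(aq)].
Isolating [Sn²⁺(aq)] in Q = 10^{−3.277} yields log [Sn²⁺(aq)] = 0.158, i.e. 1.4 M.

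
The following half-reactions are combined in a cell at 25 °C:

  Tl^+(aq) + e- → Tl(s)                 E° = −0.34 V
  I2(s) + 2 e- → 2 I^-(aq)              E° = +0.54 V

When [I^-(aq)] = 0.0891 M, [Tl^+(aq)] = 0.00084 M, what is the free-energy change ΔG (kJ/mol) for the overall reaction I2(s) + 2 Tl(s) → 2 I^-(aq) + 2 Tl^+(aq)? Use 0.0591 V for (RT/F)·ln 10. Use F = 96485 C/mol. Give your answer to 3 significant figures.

The standard cell potential is +0.54 − (−0.34) = +0.88 V, with n = 2 electrons in the balanced equation.
Here Q = [I^-(aq)]^2·[Tl^+(aq)]^2 = 5.6×10^−9 (log Q = −8.252), giving E = +0.88 − (0.0591/2)·(−8.252) = +1.1238 V.
Finally ΔG = −nFE = −(2)(96485 C/mol)(+1.1238 V) = −217 kJ/mol.

−217 kJ/mol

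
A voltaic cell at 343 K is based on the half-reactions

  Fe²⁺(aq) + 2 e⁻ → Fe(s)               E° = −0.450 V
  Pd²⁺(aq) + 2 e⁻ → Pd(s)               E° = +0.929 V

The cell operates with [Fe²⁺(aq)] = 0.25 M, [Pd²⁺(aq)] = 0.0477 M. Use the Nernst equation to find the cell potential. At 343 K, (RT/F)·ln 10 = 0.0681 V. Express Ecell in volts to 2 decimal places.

Pd²⁺/Pd is reduced (cathode, E° = +0.929 V) and Fe²⁺/Fe is oxidized (anode).
E°cell = E°cat − E°an = +0.929 − (−0.450) = +1.379 V; n = 2.
Balancing gives Pd²⁺(aq) + Fe(s) → Pd(s) + Fe²⁺(aq); hence Q = [Fe²⁺(aq)] / [Pd²⁺(aq)] = 5.24 (log Q = 0.719).
Applying E = E° − (RT ln10/nF)·log Q gives +1.379 − (0.0681/2)(0.719) = +1.35 V.

+1.35 V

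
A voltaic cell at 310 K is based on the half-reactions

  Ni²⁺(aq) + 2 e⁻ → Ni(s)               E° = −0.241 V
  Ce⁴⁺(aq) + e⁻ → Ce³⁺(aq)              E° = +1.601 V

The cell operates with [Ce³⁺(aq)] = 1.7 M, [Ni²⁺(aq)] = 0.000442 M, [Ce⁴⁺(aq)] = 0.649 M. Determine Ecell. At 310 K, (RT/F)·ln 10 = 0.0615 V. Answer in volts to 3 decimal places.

+1.919 V

The Ce⁴⁺/Ce³⁺ couple has the more positive E°, so it is the cathode; Ni²⁺/Ni is the anode.
E°cell = E°cat − E°an = +1.601 − (−0.241) = +1.842 V; n = 2.
The balanced reaction is 2 Ce⁴⁺(aq) + Ni(s) → 2 Ce³⁺(aq) + Ni²⁺(aq), so Q = ([Ce³⁺(aq)]^2·[Ni²⁺(aq)]) / [Ce⁴⁺(aq)]^2 = 0.00303 and log Q = −2.518.
Applying E = E° − (RT ln10/nF)·log Q gives +1.842 − (0.0615/2)(−2.518) = +1.919 V.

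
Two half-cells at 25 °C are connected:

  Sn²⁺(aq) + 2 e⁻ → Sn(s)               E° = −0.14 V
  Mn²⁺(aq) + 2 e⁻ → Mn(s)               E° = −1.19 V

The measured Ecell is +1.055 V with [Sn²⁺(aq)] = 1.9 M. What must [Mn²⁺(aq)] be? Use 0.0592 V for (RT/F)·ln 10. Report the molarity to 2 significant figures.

The Sn²⁺/Sn couple has the larger reduction potential, so it is the cathode: E°cell = −0.14 − (−1.19) = +1.05 V and n = 2.
Rearranging E = E° − (0.0592/n)·log Q gives log Q = 2(+1.05 − (+1.055))/0.0592 = −0.169.
For Sn²⁺(aq) + Mn(s) → Sn(s) + Mn²⁺(aq), the reaction quotient is Q = [Mn²⁺(aq)] / [Sn²⁺(aq)].
Solving for the unknown gives log [Mn²⁺(aq)] = 0.110, so [Mn²⁺(aq)] ≈ 1.3 M.

1.3 M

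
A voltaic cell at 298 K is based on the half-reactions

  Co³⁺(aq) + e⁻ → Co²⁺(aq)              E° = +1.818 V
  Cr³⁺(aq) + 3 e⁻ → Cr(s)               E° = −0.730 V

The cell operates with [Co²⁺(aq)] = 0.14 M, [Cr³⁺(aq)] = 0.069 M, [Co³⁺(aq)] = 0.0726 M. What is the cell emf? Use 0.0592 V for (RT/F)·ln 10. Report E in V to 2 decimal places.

+2.55 V

Co³⁺/Co²⁺ is reduced (cathode, E° = +1.818 V) and Cr³⁺/Cr is oxidized (anode).
E°cell = E°cat − E°an = +1.818 − (−0.730) = +2.548 V; n = 3.
Balancing gives 3 Co³⁺(aq) + Cr(s) → 3 Co²⁺(aq) + Cr³⁺(aq); hence Q = ([Co²⁺(aq)]^3·[Cr³⁺(aq)]) / [Co³⁺(aq)]^3 = 0.495 (log Q = −0.306).
E = E° − (0.0592/n)·log Q = +2.548 − (0.0592/3)(−0.306) = +2.55 V.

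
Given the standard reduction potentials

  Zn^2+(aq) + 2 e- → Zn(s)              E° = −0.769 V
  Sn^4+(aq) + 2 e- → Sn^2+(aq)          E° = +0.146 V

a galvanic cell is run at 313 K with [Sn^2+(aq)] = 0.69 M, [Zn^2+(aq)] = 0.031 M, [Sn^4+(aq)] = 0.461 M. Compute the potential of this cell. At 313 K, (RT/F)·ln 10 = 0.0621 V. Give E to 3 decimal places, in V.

+0.956 V

Since E°(Sn⁴⁺/Sn²⁺) > E°(Zn²⁺/Zn), Sn⁴⁺/Sn²⁺ serves as the cathode.
The standard potential is +0.146 − (−0.769) = +0.915 V and the balanced reaction transfers n = 2 electrons.
Balancing gives Sn^4+(aq) + Zn(s) → Sn^2+(aq) + Zn^2+(aq); hence Q = ([Sn^2+(aq)]·[Zn^2+(aq)]) / [Sn^4+(aq)] = 0.0464 (log Q = −1.333).
By the Nernst equation, E = +0.915 − (0.0621/2)·(−1.333) = +0.956 V.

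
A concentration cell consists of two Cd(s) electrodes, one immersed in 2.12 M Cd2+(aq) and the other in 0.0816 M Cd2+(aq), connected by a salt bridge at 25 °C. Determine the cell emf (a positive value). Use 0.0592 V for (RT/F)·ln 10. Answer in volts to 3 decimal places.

0.042 V

For a concentration cell E°cell = 0, since both electrodes use the same couple.
The compartment with the higher Cd2+(aq) concentration (2.12 M) acts as the cathode; ions are reduced there and produced at the dilute (0.0816 M) anode.
With n = 2, Ecell = −(0.0592/2)·log([dilute]/[conc]) = −(0.0592/2)·log(0.0816/2.12) = +0.042 V.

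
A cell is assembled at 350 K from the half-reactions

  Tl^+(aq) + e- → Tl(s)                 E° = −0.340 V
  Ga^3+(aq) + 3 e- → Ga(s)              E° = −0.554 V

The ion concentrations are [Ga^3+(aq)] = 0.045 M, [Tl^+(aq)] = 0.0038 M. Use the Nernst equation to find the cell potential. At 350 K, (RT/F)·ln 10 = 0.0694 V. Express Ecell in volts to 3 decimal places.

The Tl⁺/Tl couple has the more positive E°, so it is the cathode; Ga³⁺/Ga is the anode.
E°cell = E°cat − E°an = −0.340 − (−0.554) = +0.214 V; n = 3.
Balancing gives 3 Tl^+(aq) + Ga(s) → 3 Tl(s) + Ga^3+(aq); hence Q = [Ga^3+(aq)] / [Tl^+(aq)]^3 = 8.2×10^5 (log Q = 5.914).
By the Nernst equation, E = +0.214 − (0.0694/3)·(5.914) = +0.077 V.

+0.077 V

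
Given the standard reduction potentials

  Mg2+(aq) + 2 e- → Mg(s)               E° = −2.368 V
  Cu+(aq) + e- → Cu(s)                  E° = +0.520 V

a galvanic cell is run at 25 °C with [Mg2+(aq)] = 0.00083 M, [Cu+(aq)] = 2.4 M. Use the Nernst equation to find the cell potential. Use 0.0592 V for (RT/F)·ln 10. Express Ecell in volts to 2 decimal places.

Cu⁺/Cu is reduced (cathode, E° = +0.520 V) and Mg²⁺/Mg is oxidized (anode).
The standard potential is +0.520 − (−2.368) = +2.888 V and the balanced reaction transfers n = 2 electrons.
Balancing gives 2 Cu+(aq) + Mg(s) → 2 Cu(s) + Mg2+(aq); hence Q = [Mg2+(aq)] / [Cu+(aq)]^2 = 0.000144 (log Q = −3.841).
By the Nernst equation, E = +2.888 − (0.0592/2)·(−3.841) = +3.00 V.

+3.00 V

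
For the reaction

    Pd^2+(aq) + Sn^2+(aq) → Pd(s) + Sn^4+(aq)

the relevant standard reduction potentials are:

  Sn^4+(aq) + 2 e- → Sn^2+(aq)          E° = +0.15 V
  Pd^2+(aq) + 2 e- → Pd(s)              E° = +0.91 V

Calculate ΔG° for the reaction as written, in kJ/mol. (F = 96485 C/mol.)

In the reaction as written Pd^2+(aq) is reduced, so the Pd²⁺/Pd couple is the cathode and Sn⁴⁺/Sn²⁺ is the anode.
E°cell = +0.91 − (+0.15) = +0.76 V; balancing electrons gives n = 2.
ΔG° = −nFE°cell = −(2)(96485)(+0.76) J/mol = −147 kJ/mol.

−147 kJ/mol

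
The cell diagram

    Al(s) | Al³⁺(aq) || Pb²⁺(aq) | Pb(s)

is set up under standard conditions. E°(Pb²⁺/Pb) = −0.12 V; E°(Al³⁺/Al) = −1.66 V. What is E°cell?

By convention the left-hand electrode in cell notation is the anode (oxidation) and the right-hand electrode is the cathode (reduction).
E°cell = E°(right) − E°(left) = −0.12 − (−1.66) = +1.54 V.

+1.54 V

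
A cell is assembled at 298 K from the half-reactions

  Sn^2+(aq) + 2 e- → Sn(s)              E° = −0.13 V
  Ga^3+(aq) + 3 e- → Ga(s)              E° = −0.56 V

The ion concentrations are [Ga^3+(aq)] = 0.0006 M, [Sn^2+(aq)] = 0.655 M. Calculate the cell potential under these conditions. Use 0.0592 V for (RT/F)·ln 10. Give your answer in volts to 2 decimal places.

+0.49 V

Since E°(Sn²⁺/Sn) > E°(Ga³⁺/Ga), Sn²⁺/Sn serves as the cathode.
E°cell = E°cat − E°an = −0.13 − (−0.56) = +0.43 V; n = 6.
For the overall reaction 3 Sn^2+(aq) + 2 Ga(s) → 3 Sn(s) + 2 Ga^3+(aq), Q = [Ga^3+(aq)]^2 / [Sn^2+(aq)]^3 = 1.28×10^−6, giving log Q = −5.892.
E = E° − (0.0592/n)·log Q = +0.43 − (0.0592/6)(−5.892) = +0.49 V.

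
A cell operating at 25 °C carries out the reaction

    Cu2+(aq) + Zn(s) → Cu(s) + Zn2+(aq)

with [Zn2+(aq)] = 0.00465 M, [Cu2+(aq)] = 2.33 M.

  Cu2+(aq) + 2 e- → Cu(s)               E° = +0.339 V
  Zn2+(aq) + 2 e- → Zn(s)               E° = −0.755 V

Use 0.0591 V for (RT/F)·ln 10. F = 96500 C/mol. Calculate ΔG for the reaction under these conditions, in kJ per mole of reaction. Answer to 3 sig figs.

E°cell = +0.339 − (−0.755) = +1.094 V; the balanced reaction transfers n = 2 electrons.
Here Q = [Zn2+(aq)] / [Cu2+(aq)] = 0.002 (log Q = −2.700), giving E = +1.094 − (0.0591/2)·(−2.700) = +1.1738 V.
Finally ΔG = −nFE = −(2)(96500 C/mol)(+1.1738 V) = −227 kJ/mol.

−227 kJ/mol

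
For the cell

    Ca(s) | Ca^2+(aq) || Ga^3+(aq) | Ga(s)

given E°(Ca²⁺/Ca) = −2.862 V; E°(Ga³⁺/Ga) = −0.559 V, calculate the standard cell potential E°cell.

By convention the left-hand electrode in cell notation is the anode (oxidation) and the right-hand electrode is the cathode (reduction).
E°cell = E°(right) − E°(left) = −0.559 − (−2.862) = +2.303 V.

+2.303 V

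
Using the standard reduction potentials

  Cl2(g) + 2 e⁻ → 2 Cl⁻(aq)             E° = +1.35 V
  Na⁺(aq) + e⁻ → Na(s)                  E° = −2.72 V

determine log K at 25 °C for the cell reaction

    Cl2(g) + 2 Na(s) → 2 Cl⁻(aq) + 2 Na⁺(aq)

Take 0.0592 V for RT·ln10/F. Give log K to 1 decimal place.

The Cl₂/Cl⁻ couple is reduced (cathode); E°cell = +1.35 − (−2.72) = +4.07 V with n = 2.
At equilibrium E = 0, so log K = nE°cell / 0.0592 = (2)(+4.07) / 0.0592 = 137.5.

log K = 137.5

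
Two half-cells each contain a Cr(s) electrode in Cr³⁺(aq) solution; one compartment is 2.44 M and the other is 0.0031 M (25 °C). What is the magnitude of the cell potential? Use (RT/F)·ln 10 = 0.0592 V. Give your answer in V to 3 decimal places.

0.057 V

For a concentration cell E°cell = 0, since both electrodes use the same couple.
The compartment with the higher Cr³⁺(aq) concentration (2.44 M) acts as the cathode; ions are reduced there and produced at the dilute (0.0031 M) anode.
With n = 3, Ecell = −(0.0592/3)·log([dilute]/[conc]) = −(0.0592/3)·log(0.0031/2.44) = +0.057 V.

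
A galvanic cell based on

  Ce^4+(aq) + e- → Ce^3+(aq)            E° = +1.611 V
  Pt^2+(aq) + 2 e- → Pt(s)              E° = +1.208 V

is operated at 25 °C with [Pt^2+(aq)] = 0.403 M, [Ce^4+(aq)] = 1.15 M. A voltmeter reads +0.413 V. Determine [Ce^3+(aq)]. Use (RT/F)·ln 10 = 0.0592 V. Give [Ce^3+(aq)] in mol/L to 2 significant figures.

The Ce⁴⁺/Ce³⁺ couple has the larger reduction potential, so it is the cathode: E°cell = +1.611 − (+1.208) = +0.403 V and n = 2.
From the Nernst equation, log Q = n(E° − E)/0.0592 = 2·(+0.403 − (+0.413))/0.0592 = −0.338.
The balanced reaction is 2 Ce^4+(aq) + Pt(s) → 2 Ce^3+(aq) + Pt^2+(aq), so Q = ([Ce^3+(aq)]^2·[Pt^2+(aq)]) / [Ce^4+(aq)]^2.
Substituting the known concentrations and solving, log [Ce^3+(aq)] = 0.089 and [Ce^3+(aq)] = 1.2 M.

1.2 M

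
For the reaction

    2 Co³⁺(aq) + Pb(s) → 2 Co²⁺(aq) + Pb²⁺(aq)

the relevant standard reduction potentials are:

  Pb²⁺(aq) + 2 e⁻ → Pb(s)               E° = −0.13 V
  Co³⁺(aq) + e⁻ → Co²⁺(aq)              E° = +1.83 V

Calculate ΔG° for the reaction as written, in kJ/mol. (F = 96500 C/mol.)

In the reaction as written Co³⁺(aq) is reduced, so the Co³⁺/Co²⁺ couple is the cathode and Pb²⁺/Pb is the anode.
E°cell = +1.83 − (−0.13) = +1.96 V; balancing electrons gives n = 2.
ΔG° = −nFE°cell = −(2)(96500)(+1.96) J/mol = −378 kJ/mol.

−378 kJ/mol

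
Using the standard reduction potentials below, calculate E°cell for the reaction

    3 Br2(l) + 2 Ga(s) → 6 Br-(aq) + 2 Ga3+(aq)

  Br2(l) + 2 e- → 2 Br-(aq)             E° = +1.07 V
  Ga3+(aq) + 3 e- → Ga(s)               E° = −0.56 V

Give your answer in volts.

+1.63 V

Br2(l) gains electrons, so the Br₂/Br⁻ couple is the cathode; the Ga³⁺/Ga couple is the anode.
E°cell = E°(cathode) − E°(anode) = +1.07 − (−0.56) = +1.63 V.
The positive value indicates the reaction is spontaneous as written.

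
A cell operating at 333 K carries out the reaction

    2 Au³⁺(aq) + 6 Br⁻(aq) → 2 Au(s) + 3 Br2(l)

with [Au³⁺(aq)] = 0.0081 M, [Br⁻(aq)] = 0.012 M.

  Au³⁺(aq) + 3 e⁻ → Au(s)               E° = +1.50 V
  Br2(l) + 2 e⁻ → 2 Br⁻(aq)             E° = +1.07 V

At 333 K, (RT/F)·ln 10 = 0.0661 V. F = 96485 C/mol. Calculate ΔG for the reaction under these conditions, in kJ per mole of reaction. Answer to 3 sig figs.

−149 kJ/mol

With Au³⁺/Au reduced at the cathode, E°cell = +1.50 − (+1.07) = +0.43 V and n = 6.
The reaction quotient is 1 / ([Au³⁺(aq)]^2·[Br⁻(aq)]^6) = 5.1×10^15; by Nernst, E = +0.43 − (0.0661/6)(15.708) = +0.2570 V.
Finally ΔG = −nFE = −(6)(96485 C/mol)(+0.2570 V) = −149 kJ/mol.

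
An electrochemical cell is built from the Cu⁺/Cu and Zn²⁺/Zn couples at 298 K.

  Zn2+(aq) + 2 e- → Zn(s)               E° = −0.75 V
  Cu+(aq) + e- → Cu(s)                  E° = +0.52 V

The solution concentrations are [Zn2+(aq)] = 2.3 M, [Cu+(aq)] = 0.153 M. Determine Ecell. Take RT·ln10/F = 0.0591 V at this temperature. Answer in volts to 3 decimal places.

+1.211 V

Cu⁺/Cu is reduced (cathode, E° = +0.52 V) and Zn²⁺/Zn is oxidized (anode).
The standard potential is +0.52 − (−0.75) = +1.27 V and the balanced reaction transfers n = 2 electrons.
Balancing gives 2 Cu+(aq) + Zn(s) → 2 Cu(s) + Zn2+(aq); hence Q = [Zn2+(aq)] / [Cu+(aq)]^2 = 98.3 (log Q = 1.992).
E = E° − (0.0591/n)·log Q = +1.27 − (0.0591/2)(1.992) = +1.211 V.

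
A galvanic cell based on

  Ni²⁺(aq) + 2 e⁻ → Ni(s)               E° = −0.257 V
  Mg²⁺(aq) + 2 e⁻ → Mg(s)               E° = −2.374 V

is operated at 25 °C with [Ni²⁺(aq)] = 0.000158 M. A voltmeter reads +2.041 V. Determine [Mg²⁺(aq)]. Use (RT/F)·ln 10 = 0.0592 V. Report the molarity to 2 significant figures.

The Ni²⁺/Ni couple has the larger reduction potential, so it is the cathode: E°cell = −0.257 − (−2.374) = +2.117 V and n = 2.
Rearranging E = E° − (0.0592/n)·log Q gives log Q = 2(+2.117 − (+2.041))/0.0592 = 2.568.
Balancing electrons gives Ni²⁺(aq) + Mg(s) → Ni(s) + Mg²⁺(aq); thus Q = [Mg²⁺(aq)] / [Ni²⁺(aq)].
Substituting the known concentrations and solving, log [Mg²⁺(aq)] = −1.233 and [Mg²⁺(aq)] = 0.058 M.

0.058 M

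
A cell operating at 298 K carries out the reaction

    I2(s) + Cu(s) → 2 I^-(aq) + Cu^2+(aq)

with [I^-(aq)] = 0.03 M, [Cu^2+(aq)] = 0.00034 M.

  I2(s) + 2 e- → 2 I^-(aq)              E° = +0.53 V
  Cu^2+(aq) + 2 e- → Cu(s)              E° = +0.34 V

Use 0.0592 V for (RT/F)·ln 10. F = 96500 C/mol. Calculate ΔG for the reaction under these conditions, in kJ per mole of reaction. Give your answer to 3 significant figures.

The standard cell potential is +0.53 − (+0.34) = +0.19 V, with n = 2 electrons in the balanced equation.
Q = [I^-(aq)]^2·[Cu^2+(aq)] = 3.06×10^−7, so log Q = −6.514 and E = +0.19 − (0.0592/2)(−6.514) = +0.3828 V.
Then ΔG = −nFE = −2 × 96500 × +0.3828 J/mol = −73.9 kJ/mol.

−73.9 kJ/mol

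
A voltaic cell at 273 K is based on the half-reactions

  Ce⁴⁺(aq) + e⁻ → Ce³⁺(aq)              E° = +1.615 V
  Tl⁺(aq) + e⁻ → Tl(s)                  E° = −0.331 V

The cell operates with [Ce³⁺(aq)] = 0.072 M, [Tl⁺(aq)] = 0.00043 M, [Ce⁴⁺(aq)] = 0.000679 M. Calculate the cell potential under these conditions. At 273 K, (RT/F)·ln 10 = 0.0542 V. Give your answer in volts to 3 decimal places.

Since E°(Ce⁴⁺/Ce³⁺) > E°(Tl⁺/Tl), Ce⁴⁺/Ce³⁺ serves as the cathode.
The standard potential is +1.615 − (−0.331) = +1.946 V and the balanced reaction transfers n = 1 electron.
For the overall reaction Ce⁴⁺(aq) + Tl(s) → Ce³⁺(aq) + Tl⁺(aq), Q = ([Ce³⁺(aq)]·[Tl⁺(aq)]) / [Ce⁴⁺(aq)] = 0.0456, giving log Q = −1.341.
E = E° − (0.0542/n)·log Q = +1.946 − (0.0542/1)(−1.341) = +2.019 V.

+2.019 V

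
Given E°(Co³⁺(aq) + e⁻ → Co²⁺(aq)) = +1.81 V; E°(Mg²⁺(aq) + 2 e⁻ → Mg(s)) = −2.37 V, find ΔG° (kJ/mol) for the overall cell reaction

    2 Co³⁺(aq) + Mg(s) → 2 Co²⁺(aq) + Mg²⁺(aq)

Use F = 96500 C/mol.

In the reaction as written Co³⁺(aq) is reduced, so the Co³⁺/Co²⁺ couple is the cathode and Mg²⁺/Mg is the anode.
E°cell = +1.81 − (−2.37) = +4.18 V; balancing electrons gives n = 2.
ΔG° = −nFE°cell = −(2)(96500)(+4.18) J/mol = −807 kJ/mol.

−807 kJ/mol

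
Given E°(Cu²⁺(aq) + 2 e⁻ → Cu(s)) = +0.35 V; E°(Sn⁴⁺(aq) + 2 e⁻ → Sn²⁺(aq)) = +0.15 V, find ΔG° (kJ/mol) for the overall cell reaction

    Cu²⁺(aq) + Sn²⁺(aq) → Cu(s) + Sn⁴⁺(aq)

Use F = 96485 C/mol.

In the reaction as written Cu²⁺(aq) is reduced, so the Cu²⁺/Cu couple is the cathode and Sn⁴⁺/Sn²⁺ is the anode.
E°cell = +0.35 − (+0.15) = +0.20 V; balancing electrons gives n = 2.
ΔG° = −nFE°cell = −(2)(96485)(+0.20) J/mol = −38.6 kJ/mol.

−38.6 kJ/mol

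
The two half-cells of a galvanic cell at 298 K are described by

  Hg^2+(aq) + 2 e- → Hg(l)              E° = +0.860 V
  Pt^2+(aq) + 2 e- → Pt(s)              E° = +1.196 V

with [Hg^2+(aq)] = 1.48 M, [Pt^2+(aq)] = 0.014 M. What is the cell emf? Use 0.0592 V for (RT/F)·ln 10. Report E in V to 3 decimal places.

The Pt²⁺/Pt couple has the more positive E°, so it is the cathode; Hg²⁺/Hg is the anode.
E°cell = E°cat − E°an = +1.196 − (+0.860) = +0.336 V; n = 2.
The balanced reaction is Pt^2+(aq) + Hg(l) → Pt(s) + Hg^2+(aq), so Q = [Hg^2+(aq)] / [Pt^2+(aq)] = 106 and log Q = 2.024.
By the Nernst equation, E = +0.336 − (0.0592/2)·(2.024) = +0.276 V.

+0.276 V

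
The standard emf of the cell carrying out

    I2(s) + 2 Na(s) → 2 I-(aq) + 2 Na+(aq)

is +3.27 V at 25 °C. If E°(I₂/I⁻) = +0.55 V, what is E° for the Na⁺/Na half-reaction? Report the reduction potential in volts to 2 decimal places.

−2.72 V

In the reaction as written the I₂/I⁻ couple is reduced (cathode) and Na⁺/Na is oxidized (anode), so E°cell = E°(I₂/I⁻) − E°(Na⁺/Na).
E°(Na⁺/Na) = E°(cathode) − E°cell = +0.55 − (+3.27) = −2.72 V.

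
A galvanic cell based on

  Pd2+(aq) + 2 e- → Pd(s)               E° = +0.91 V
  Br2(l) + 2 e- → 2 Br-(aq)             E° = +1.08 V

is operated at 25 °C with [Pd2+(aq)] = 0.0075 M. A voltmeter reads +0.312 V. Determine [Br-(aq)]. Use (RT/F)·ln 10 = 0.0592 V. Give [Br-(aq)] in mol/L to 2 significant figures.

0.046 M

With Br₂/Br⁻ at the cathode and Pd²⁺/Pd at the anode, E°cell = +1.08 − (+0.91) = +0.17 V (n = 2).
Rearranging E = E° − (0.0592/n)·log Q gives log Q = 2(+0.17 − (+0.312))/0.0592 = −4.797.
Balancing electrons gives Br2(l) + Pd(s) → 2 Br-(aq) + Pd2+(aq); thus Q = [Br-(aq)]^2·[Pd2+(aq)].
Substituting the known concentrations and solving, log [Br-(aq)] = −1.336 and [Br-(aq)] = 0.046 M.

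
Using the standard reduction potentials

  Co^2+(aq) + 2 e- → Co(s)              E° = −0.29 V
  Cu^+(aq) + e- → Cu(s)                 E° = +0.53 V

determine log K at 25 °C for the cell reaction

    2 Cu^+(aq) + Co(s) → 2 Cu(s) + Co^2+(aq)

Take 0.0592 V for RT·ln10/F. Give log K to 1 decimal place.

The Cu⁺/Cu couple is reduced (cathode); E°cell = +0.53 − (−0.29) = +0.82 V with n = 2.
At equilibrium E = 0, so log K = nE°cell / 0.0592 = (2)(+0.82) / 0.0592 = 27.7.

log K = 27.7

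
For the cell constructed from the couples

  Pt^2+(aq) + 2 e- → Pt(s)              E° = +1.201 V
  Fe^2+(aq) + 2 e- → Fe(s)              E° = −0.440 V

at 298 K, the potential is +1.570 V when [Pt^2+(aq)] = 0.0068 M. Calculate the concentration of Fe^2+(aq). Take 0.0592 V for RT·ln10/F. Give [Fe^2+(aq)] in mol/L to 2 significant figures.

With Pt²⁺/Pt at the cathode and Fe²⁺/Fe at the anode, E°cell = +1.201 − (−0.440) = +1.641 V (n = 2).
Since E = E° − (0.0592/n)·log Q, log Q = n(E° − E)/0.0592 = 2.399.
The balanced reaction is Pt^2+(aq) + Fe(s) → Pt(s) + Fe^2+(aq), so Q = [Fe^2+(aq)] / [Pt^2+(aq)].
Isolating [Fe^2+(aq)] in Q = 10^{2.399} yields log [Fe^2+(aq)] = 0.232, i.e. 1.7 M.

1.7 M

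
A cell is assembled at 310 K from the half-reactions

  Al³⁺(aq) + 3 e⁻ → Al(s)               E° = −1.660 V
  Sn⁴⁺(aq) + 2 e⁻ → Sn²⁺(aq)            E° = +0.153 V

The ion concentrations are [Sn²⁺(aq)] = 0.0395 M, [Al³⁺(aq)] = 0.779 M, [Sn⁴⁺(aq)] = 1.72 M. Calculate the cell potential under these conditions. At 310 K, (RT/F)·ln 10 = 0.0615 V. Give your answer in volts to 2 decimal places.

Sn⁴⁺/Sn²⁺ is reduced (cathode, E° = +0.153 V) and Al³⁺/Al is oxidized (anode).
The standard potential is +0.153 − (−1.660) = +1.813 V and the balanced reaction transfers n = 6 electrons.
The balanced reaction is 3 Sn⁴⁺(aq) + 2 Al(s) → 3 Sn²⁺(aq) + 2 Al³⁺(aq), so Q = ([Sn²⁺(aq)]^3·[Al³⁺(aq)]^2) / [Sn⁴⁺(aq)]^3 = 7.35×10^−6 and log Q = −5.134.
E = E° − (0.0615/n)·log Q = +1.813 − (0.0615/6)(−5.134) = +1.87 V.

+1.87 V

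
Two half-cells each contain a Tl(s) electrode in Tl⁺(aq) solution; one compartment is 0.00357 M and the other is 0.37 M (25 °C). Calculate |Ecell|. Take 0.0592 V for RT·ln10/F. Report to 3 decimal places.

For a concentration cell E°cell = 0, since both electrodes use the same couple.
The compartment with the higher Tl⁺(aq) concentration (0.37 M) acts as the cathode; ions are reduced there and produced at the dilute (0.00357 M) anode.
With n = 1, Ecell = −(0.0592/1)·log([dilute]/[conc]) = −(0.0592/1)·log(0.00357/0.37) = +0.119 V.

0.119 V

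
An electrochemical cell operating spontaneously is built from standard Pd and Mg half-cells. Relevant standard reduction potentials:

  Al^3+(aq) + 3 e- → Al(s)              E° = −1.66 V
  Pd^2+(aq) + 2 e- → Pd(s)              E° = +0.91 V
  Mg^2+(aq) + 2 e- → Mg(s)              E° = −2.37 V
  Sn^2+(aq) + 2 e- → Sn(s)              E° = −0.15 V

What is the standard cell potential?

+3.28 V

Of the two couples in this cell, the one with the more positive reduction potential is reduced at the cathode: here that is Pd²⁺/Pd (+0.91 V); Mg²⁺/Mg (−2.37 V) is the anode.
E°cell = E°(cathode) − E°(anode) = +0.91 − (−2.37) = +3.28 V.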